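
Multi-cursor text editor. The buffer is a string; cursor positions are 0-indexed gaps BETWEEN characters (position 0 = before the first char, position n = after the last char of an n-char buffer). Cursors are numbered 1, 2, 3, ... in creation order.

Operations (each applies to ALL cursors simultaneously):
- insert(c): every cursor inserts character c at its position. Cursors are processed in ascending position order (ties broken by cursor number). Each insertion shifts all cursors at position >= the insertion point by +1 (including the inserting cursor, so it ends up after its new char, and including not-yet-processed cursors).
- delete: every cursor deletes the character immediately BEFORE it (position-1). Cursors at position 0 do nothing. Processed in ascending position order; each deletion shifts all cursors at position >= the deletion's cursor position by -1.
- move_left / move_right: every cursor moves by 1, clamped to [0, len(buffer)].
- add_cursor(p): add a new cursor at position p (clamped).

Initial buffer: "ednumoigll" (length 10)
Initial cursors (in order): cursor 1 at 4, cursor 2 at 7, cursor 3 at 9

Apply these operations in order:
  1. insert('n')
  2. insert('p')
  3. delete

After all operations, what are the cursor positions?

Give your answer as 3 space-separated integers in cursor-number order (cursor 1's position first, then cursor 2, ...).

Answer: 5 9 12

Derivation:
After op 1 (insert('n')): buffer="ednunmoinglnl" (len 13), cursors c1@5 c2@9 c3@12, authorship ....1...2..3.
After op 2 (insert('p')): buffer="ednunpmoinpglnpl" (len 16), cursors c1@6 c2@11 c3@15, authorship ....11...22..33.
After op 3 (delete): buffer="ednunmoinglnl" (len 13), cursors c1@5 c2@9 c3@12, authorship ....1...2..3.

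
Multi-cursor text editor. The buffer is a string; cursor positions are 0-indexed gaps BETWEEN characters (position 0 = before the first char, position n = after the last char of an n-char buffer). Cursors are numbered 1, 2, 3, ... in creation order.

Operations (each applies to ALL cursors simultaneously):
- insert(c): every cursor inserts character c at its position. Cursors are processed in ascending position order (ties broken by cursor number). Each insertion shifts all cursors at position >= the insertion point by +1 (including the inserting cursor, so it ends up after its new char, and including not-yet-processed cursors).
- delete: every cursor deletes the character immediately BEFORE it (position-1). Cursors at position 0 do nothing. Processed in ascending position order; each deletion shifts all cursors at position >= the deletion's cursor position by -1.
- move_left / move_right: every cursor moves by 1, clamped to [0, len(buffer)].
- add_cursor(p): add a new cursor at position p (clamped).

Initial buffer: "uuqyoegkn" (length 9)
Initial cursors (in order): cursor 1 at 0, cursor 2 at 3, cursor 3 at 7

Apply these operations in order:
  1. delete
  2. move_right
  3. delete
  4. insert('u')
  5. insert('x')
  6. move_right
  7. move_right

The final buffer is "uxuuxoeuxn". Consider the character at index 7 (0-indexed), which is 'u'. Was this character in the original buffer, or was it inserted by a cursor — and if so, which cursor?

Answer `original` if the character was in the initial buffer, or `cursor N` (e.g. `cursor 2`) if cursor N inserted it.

Answer: cursor 3

Derivation:
After op 1 (delete): buffer="uuyoekn" (len 7), cursors c1@0 c2@2 c3@5, authorship .......
After op 2 (move_right): buffer="uuyoekn" (len 7), cursors c1@1 c2@3 c3@6, authorship .......
After op 3 (delete): buffer="uoen" (len 4), cursors c1@0 c2@1 c3@3, authorship ....
After op 4 (insert('u')): buffer="uuuoeun" (len 7), cursors c1@1 c2@3 c3@6, authorship 1.2..3.
After op 5 (insert('x')): buffer="uxuuxoeuxn" (len 10), cursors c1@2 c2@5 c3@9, authorship 11.22..33.
After op 6 (move_right): buffer="uxuuxoeuxn" (len 10), cursors c1@3 c2@6 c3@10, authorship 11.22..33.
After op 7 (move_right): buffer="uxuuxoeuxn" (len 10), cursors c1@4 c2@7 c3@10, authorship 11.22..33.
Authorship (.=original, N=cursor N): 1 1 . 2 2 . . 3 3 .
Index 7: author = 3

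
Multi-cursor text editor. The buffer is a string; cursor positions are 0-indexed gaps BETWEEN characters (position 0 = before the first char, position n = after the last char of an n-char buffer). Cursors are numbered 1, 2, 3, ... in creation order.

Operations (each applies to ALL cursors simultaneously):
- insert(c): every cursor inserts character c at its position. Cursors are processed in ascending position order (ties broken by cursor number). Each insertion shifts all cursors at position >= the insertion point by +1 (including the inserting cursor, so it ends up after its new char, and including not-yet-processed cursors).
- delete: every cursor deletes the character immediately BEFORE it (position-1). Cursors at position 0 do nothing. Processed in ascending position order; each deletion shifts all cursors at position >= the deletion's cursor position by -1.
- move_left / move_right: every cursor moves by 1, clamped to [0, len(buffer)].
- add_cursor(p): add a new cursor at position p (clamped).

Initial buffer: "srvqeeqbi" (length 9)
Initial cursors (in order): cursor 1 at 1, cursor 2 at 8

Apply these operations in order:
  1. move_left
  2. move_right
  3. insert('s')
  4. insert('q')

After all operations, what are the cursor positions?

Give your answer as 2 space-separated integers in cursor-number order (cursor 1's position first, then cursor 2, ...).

After op 1 (move_left): buffer="srvqeeqbi" (len 9), cursors c1@0 c2@7, authorship .........
After op 2 (move_right): buffer="srvqeeqbi" (len 9), cursors c1@1 c2@8, authorship .........
After op 3 (insert('s')): buffer="ssrvqeeqbsi" (len 11), cursors c1@2 c2@10, authorship .1.......2.
After op 4 (insert('q')): buffer="ssqrvqeeqbsqi" (len 13), cursors c1@3 c2@12, authorship .11.......22.

Answer: 3 12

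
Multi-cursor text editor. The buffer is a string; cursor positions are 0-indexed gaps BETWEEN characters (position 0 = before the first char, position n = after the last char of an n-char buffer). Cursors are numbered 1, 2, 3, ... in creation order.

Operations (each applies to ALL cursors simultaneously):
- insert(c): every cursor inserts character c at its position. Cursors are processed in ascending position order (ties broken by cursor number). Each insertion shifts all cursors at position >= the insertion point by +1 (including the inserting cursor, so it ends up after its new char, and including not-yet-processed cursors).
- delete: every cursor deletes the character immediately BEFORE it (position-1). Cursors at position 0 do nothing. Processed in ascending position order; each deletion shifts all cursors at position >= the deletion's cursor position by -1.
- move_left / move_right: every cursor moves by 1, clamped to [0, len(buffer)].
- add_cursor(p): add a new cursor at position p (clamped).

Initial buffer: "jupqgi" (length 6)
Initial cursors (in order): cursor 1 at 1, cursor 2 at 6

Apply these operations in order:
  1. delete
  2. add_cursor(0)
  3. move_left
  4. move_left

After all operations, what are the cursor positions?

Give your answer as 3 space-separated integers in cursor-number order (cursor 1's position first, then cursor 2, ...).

After op 1 (delete): buffer="upqg" (len 4), cursors c1@0 c2@4, authorship ....
After op 2 (add_cursor(0)): buffer="upqg" (len 4), cursors c1@0 c3@0 c2@4, authorship ....
After op 3 (move_left): buffer="upqg" (len 4), cursors c1@0 c3@0 c2@3, authorship ....
After op 4 (move_left): buffer="upqg" (len 4), cursors c1@0 c3@0 c2@2, authorship ....

Answer: 0 2 0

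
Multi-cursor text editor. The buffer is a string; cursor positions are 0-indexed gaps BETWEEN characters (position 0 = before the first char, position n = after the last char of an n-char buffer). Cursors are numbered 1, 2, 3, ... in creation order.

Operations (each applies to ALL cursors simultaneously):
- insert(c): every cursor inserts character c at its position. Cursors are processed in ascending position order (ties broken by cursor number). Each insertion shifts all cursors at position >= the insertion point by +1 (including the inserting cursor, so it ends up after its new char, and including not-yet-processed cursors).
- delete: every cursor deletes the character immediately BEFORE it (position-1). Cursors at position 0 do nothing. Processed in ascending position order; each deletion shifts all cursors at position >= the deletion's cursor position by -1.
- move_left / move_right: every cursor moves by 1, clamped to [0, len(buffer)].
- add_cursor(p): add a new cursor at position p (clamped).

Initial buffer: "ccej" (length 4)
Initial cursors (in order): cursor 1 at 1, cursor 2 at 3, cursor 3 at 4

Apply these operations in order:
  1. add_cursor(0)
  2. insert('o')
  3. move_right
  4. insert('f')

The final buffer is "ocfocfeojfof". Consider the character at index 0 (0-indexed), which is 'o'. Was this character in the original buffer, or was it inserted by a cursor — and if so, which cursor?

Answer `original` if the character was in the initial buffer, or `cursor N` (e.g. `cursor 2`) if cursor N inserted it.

After op 1 (add_cursor(0)): buffer="ccej" (len 4), cursors c4@0 c1@1 c2@3 c3@4, authorship ....
After op 2 (insert('o')): buffer="ococeojo" (len 8), cursors c4@1 c1@3 c2@6 c3@8, authorship 4.1..2.3
After op 3 (move_right): buffer="ococeojo" (len 8), cursors c4@2 c1@4 c2@7 c3@8, authorship 4.1..2.3
After op 4 (insert('f')): buffer="ocfocfeojfof" (len 12), cursors c4@3 c1@6 c2@10 c3@12, authorship 4.41.1.2.233
Authorship (.=original, N=cursor N): 4 . 4 1 . 1 . 2 . 2 3 3
Index 0: author = 4

Answer: cursor 4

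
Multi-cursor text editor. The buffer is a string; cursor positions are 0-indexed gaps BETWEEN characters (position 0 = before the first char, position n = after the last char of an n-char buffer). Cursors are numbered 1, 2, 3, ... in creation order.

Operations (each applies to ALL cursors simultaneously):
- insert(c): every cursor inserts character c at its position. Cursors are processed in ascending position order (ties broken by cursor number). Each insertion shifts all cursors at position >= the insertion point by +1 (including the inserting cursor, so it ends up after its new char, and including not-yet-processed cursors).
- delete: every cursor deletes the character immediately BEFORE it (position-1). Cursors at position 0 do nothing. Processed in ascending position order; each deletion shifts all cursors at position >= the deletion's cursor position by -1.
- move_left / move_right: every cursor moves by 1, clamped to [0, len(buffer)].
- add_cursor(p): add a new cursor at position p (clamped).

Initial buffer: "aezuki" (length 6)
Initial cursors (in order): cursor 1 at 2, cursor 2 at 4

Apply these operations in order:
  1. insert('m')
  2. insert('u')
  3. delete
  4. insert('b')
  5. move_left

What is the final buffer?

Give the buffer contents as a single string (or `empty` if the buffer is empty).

Answer: aembzumbki

Derivation:
After op 1 (insert('m')): buffer="aemzumki" (len 8), cursors c1@3 c2@6, authorship ..1..2..
After op 2 (insert('u')): buffer="aemuzumuki" (len 10), cursors c1@4 c2@8, authorship ..11..22..
After op 3 (delete): buffer="aemzumki" (len 8), cursors c1@3 c2@6, authorship ..1..2..
After op 4 (insert('b')): buffer="aembzumbki" (len 10), cursors c1@4 c2@8, authorship ..11..22..
After op 5 (move_left): buffer="aembzumbki" (len 10), cursors c1@3 c2@7, authorship ..11..22..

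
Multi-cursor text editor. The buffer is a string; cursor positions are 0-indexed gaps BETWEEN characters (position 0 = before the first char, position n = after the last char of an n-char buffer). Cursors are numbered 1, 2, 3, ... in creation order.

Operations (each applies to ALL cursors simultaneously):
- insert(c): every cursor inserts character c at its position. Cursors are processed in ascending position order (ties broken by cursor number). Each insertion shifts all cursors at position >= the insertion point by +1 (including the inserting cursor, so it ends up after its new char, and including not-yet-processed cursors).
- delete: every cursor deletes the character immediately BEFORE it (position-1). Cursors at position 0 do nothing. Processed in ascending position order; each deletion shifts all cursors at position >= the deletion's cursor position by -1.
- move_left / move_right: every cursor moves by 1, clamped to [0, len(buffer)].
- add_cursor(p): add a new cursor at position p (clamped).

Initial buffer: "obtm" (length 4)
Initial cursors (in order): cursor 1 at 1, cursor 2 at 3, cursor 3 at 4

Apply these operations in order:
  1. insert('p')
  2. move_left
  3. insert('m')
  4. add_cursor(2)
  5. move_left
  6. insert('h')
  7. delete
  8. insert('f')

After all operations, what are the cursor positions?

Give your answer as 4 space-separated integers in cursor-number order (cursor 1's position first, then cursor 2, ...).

Answer: 3 8 12 3

Derivation:
After op 1 (insert('p')): buffer="opbtpmp" (len 7), cursors c1@2 c2@5 c3@7, authorship .1..2.3
After op 2 (move_left): buffer="opbtpmp" (len 7), cursors c1@1 c2@4 c3@6, authorship .1..2.3
After op 3 (insert('m')): buffer="ompbtmpmmp" (len 10), cursors c1@2 c2@6 c3@9, authorship .11..22.33
After op 4 (add_cursor(2)): buffer="ompbtmpmmp" (len 10), cursors c1@2 c4@2 c2@6 c3@9, authorship .11..22.33
After op 5 (move_left): buffer="ompbtmpmmp" (len 10), cursors c1@1 c4@1 c2@5 c3@8, authorship .11..22.33
After op 6 (insert('h')): buffer="ohhmpbthmpmhmp" (len 14), cursors c1@3 c4@3 c2@8 c3@12, authorship .1411..222.333
After op 7 (delete): buffer="ompbtmpmmp" (len 10), cursors c1@1 c4@1 c2@5 c3@8, authorship .11..22.33
After op 8 (insert('f')): buffer="offmpbtfmpmfmp" (len 14), cursors c1@3 c4@3 c2@8 c3@12, authorship .1411..222.333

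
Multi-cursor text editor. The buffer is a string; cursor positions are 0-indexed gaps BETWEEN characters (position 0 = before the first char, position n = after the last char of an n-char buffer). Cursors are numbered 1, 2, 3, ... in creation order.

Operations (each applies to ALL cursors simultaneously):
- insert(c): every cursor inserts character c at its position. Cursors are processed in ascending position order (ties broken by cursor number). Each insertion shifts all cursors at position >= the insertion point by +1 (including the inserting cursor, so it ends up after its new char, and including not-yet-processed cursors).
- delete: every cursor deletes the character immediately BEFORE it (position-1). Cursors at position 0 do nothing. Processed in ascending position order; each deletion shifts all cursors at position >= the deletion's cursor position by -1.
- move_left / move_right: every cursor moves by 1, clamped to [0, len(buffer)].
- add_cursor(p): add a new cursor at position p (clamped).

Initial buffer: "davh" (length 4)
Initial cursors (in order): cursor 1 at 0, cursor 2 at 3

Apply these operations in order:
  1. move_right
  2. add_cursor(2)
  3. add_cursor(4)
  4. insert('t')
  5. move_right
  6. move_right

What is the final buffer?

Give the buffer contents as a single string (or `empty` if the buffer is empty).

Answer: dtatvhtt

Derivation:
After op 1 (move_right): buffer="davh" (len 4), cursors c1@1 c2@4, authorship ....
After op 2 (add_cursor(2)): buffer="davh" (len 4), cursors c1@1 c3@2 c2@4, authorship ....
After op 3 (add_cursor(4)): buffer="davh" (len 4), cursors c1@1 c3@2 c2@4 c4@4, authorship ....
After op 4 (insert('t')): buffer="dtatvhtt" (len 8), cursors c1@2 c3@4 c2@8 c4@8, authorship .1.3..24
After op 5 (move_right): buffer="dtatvhtt" (len 8), cursors c1@3 c3@5 c2@8 c4@8, authorship .1.3..24
After op 6 (move_right): buffer="dtatvhtt" (len 8), cursors c1@4 c3@6 c2@8 c4@8, authorship .1.3..24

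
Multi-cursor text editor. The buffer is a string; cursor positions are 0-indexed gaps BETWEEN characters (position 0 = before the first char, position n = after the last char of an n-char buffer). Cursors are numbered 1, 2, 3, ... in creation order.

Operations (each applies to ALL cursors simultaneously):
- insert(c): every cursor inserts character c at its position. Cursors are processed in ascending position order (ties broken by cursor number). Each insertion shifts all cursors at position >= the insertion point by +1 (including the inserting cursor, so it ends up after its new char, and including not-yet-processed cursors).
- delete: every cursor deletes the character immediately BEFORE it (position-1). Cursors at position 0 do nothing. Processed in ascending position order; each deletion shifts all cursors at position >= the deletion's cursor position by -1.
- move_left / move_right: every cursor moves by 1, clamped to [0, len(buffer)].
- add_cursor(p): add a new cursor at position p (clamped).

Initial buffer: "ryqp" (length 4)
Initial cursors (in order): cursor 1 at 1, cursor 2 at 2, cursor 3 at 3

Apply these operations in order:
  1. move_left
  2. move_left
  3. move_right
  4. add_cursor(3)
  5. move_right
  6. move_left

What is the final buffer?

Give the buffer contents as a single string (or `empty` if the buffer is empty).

Answer: ryqp

Derivation:
After op 1 (move_left): buffer="ryqp" (len 4), cursors c1@0 c2@1 c3@2, authorship ....
After op 2 (move_left): buffer="ryqp" (len 4), cursors c1@0 c2@0 c3@1, authorship ....
After op 3 (move_right): buffer="ryqp" (len 4), cursors c1@1 c2@1 c3@2, authorship ....
After op 4 (add_cursor(3)): buffer="ryqp" (len 4), cursors c1@1 c2@1 c3@2 c4@3, authorship ....
After op 5 (move_right): buffer="ryqp" (len 4), cursors c1@2 c2@2 c3@3 c4@4, authorship ....
After op 6 (move_left): buffer="ryqp" (len 4), cursors c1@1 c2@1 c3@2 c4@3, authorship ....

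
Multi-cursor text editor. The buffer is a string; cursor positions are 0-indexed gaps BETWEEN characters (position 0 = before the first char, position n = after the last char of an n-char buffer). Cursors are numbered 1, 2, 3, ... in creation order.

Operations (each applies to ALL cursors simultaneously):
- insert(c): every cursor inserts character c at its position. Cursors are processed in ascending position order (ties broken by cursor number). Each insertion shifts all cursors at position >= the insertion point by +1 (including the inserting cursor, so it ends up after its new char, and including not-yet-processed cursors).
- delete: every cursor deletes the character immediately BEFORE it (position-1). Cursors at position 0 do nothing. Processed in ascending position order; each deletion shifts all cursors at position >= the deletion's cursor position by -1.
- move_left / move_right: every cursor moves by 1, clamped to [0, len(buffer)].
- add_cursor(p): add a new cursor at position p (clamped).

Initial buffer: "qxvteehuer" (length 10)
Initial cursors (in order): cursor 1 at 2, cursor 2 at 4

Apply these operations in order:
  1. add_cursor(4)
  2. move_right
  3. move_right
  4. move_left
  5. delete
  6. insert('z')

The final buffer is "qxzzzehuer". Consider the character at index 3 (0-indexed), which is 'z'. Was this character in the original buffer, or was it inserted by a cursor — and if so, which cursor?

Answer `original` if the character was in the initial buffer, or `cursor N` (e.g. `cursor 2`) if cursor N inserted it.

After op 1 (add_cursor(4)): buffer="qxvteehuer" (len 10), cursors c1@2 c2@4 c3@4, authorship ..........
After op 2 (move_right): buffer="qxvteehuer" (len 10), cursors c1@3 c2@5 c3@5, authorship ..........
After op 3 (move_right): buffer="qxvteehuer" (len 10), cursors c1@4 c2@6 c3@6, authorship ..........
After op 4 (move_left): buffer="qxvteehuer" (len 10), cursors c1@3 c2@5 c3@5, authorship ..........
After op 5 (delete): buffer="qxehuer" (len 7), cursors c1@2 c2@2 c3@2, authorship .......
After op 6 (insert('z')): buffer="qxzzzehuer" (len 10), cursors c1@5 c2@5 c3@5, authorship ..123.....
Authorship (.=original, N=cursor N): . . 1 2 3 . . . . .
Index 3: author = 2

Answer: cursor 2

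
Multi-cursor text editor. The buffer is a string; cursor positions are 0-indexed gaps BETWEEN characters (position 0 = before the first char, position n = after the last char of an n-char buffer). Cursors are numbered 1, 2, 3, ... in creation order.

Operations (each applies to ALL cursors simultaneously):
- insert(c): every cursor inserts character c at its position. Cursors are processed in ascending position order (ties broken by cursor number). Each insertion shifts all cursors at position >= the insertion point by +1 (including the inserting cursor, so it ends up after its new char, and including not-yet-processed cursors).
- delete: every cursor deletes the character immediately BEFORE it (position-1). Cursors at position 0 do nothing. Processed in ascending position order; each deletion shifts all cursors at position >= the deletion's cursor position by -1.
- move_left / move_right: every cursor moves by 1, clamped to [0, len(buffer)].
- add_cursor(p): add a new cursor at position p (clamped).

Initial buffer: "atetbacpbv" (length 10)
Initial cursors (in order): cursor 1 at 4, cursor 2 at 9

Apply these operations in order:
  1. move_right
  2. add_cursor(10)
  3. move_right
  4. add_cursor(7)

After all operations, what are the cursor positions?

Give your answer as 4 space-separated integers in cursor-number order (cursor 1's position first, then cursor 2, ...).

After op 1 (move_right): buffer="atetbacpbv" (len 10), cursors c1@5 c2@10, authorship ..........
After op 2 (add_cursor(10)): buffer="atetbacpbv" (len 10), cursors c1@5 c2@10 c3@10, authorship ..........
After op 3 (move_right): buffer="atetbacpbv" (len 10), cursors c1@6 c2@10 c3@10, authorship ..........
After op 4 (add_cursor(7)): buffer="atetbacpbv" (len 10), cursors c1@6 c4@7 c2@10 c3@10, authorship ..........

Answer: 6 10 10 7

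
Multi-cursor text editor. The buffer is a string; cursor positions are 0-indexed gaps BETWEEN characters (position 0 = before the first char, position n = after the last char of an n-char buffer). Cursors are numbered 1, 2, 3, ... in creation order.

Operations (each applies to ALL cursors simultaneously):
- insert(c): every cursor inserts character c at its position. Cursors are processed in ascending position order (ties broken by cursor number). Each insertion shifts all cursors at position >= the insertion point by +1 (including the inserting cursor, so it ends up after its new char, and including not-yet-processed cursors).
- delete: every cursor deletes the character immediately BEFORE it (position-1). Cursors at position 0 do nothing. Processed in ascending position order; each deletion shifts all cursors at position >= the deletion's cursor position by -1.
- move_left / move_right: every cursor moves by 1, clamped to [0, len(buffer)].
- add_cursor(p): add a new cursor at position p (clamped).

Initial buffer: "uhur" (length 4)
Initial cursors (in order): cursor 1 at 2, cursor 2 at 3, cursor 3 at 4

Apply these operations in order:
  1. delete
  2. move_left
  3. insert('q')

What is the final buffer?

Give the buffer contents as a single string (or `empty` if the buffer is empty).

After op 1 (delete): buffer="u" (len 1), cursors c1@1 c2@1 c3@1, authorship .
After op 2 (move_left): buffer="u" (len 1), cursors c1@0 c2@0 c3@0, authorship .
After op 3 (insert('q')): buffer="qqqu" (len 4), cursors c1@3 c2@3 c3@3, authorship 123.

Answer: qqqu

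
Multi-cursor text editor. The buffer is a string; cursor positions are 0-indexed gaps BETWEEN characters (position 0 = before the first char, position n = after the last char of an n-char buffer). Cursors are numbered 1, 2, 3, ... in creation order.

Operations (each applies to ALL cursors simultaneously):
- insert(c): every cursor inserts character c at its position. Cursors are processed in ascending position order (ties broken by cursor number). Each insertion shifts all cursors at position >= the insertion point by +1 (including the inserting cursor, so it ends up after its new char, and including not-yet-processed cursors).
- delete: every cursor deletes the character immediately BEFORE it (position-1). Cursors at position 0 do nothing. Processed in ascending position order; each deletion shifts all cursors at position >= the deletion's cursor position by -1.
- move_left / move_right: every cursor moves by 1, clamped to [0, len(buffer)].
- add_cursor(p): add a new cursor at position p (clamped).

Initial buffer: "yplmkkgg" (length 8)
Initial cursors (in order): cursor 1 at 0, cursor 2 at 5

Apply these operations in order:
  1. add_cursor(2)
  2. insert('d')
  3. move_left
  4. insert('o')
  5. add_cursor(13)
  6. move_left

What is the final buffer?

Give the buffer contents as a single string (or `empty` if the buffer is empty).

After op 1 (add_cursor(2)): buffer="yplmkkgg" (len 8), cursors c1@0 c3@2 c2@5, authorship ........
After op 2 (insert('d')): buffer="dypdlmkdkgg" (len 11), cursors c1@1 c3@4 c2@8, authorship 1..3...2...
After op 3 (move_left): buffer="dypdlmkdkgg" (len 11), cursors c1@0 c3@3 c2@7, authorship 1..3...2...
After op 4 (insert('o')): buffer="odypodlmkodkgg" (len 14), cursors c1@1 c3@5 c2@10, authorship 11..33...22...
After op 5 (add_cursor(13)): buffer="odypodlmkodkgg" (len 14), cursors c1@1 c3@5 c2@10 c4@13, authorship 11..33...22...
After op 6 (move_left): buffer="odypodlmkodkgg" (len 14), cursors c1@0 c3@4 c2@9 c4@12, authorship 11..33...22...

Answer: odypodlmkodkgg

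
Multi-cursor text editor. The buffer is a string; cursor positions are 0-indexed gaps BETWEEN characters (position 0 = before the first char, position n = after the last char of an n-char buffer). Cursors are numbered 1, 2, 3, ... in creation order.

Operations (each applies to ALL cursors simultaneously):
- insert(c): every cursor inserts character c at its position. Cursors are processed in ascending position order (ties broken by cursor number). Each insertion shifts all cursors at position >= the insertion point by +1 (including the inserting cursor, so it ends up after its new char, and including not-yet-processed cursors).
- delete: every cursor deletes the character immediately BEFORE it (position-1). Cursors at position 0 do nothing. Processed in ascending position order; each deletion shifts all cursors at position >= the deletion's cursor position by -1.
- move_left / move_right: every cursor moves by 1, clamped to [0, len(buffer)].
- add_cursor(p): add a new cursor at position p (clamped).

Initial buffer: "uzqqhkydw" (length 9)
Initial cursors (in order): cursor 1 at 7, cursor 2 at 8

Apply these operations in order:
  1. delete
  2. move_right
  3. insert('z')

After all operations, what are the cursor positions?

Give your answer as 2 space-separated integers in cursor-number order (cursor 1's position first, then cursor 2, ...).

Answer: 9 9

Derivation:
After op 1 (delete): buffer="uzqqhkw" (len 7), cursors c1@6 c2@6, authorship .......
After op 2 (move_right): buffer="uzqqhkw" (len 7), cursors c1@7 c2@7, authorship .......
After op 3 (insert('z')): buffer="uzqqhkwzz" (len 9), cursors c1@9 c2@9, authorship .......12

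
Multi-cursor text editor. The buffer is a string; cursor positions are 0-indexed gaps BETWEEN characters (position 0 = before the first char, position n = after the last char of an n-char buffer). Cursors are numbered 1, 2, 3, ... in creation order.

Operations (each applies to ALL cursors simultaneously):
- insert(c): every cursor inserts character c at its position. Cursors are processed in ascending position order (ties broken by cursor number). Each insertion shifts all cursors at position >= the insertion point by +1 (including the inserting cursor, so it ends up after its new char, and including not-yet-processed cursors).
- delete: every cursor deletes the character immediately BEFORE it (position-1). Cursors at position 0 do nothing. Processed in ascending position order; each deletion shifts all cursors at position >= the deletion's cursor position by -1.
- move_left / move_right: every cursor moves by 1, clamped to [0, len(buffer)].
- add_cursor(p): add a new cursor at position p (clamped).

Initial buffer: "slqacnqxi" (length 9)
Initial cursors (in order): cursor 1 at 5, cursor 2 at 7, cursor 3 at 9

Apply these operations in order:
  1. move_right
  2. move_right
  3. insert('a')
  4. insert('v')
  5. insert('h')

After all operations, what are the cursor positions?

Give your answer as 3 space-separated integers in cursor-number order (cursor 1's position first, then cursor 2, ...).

After op 1 (move_right): buffer="slqacnqxi" (len 9), cursors c1@6 c2@8 c3@9, authorship .........
After op 2 (move_right): buffer="slqacnqxi" (len 9), cursors c1@7 c2@9 c3@9, authorship .........
After op 3 (insert('a')): buffer="slqacnqaxiaa" (len 12), cursors c1@8 c2@12 c3@12, authorship .......1..23
After op 4 (insert('v')): buffer="slqacnqavxiaavv" (len 15), cursors c1@9 c2@15 c3@15, authorship .......11..2323
After op 5 (insert('h')): buffer="slqacnqavhxiaavvhh" (len 18), cursors c1@10 c2@18 c3@18, authorship .......111..232323

Answer: 10 18 18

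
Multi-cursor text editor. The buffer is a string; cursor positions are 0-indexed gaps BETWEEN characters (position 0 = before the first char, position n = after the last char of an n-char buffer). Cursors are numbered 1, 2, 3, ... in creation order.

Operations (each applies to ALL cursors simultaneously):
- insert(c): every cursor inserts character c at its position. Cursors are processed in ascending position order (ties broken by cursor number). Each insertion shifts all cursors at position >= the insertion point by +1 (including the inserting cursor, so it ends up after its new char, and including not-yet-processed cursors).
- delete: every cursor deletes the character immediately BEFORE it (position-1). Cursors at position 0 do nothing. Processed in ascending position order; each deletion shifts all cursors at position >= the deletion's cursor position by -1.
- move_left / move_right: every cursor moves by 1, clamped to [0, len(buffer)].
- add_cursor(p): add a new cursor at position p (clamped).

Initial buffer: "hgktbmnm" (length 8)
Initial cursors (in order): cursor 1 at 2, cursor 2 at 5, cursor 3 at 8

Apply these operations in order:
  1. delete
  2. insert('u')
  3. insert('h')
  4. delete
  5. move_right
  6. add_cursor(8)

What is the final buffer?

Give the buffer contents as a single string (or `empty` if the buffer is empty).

Answer: huktumnu

Derivation:
After op 1 (delete): buffer="hktmn" (len 5), cursors c1@1 c2@3 c3@5, authorship .....
After op 2 (insert('u')): buffer="huktumnu" (len 8), cursors c1@2 c2@5 c3@8, authorship .1..2..3
After op 3 (insert('h')): buffer="huhktuhmnuh" (len 11), cursors c1@3 c2@7 c3@11, authorship .11..22..33
After op 4 (delete): buffer="huktumnu" (len 8), cursors c1@2 c2@5 c3@8, authorship .1..2..3
After op 5 (move_right): buffer="huktumnu" (len 8), cursors c1@3 c2@6 c3@8, authorship .1..2..3
After op 6 (add_cursor(8)): buffer="huktumnu" (len 8), cursors c1@3 c2@6 c3@8 c4@8, authorship .1..2..3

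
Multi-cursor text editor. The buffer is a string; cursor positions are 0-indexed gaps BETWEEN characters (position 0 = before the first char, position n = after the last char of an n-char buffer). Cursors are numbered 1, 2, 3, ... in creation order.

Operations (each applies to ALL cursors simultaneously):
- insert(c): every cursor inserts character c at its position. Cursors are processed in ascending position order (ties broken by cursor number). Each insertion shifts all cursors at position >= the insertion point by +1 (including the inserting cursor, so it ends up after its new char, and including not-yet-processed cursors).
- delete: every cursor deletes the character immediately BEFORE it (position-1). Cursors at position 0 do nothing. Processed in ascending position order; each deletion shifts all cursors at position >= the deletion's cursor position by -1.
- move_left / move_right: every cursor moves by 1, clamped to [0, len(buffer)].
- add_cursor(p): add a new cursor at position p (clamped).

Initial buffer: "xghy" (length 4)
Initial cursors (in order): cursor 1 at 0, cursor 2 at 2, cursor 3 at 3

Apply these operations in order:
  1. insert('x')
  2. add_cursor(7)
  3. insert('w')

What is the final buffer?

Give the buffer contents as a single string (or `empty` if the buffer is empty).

Answer: xwxgxwhxwyw

Derivation:
After op 1 (insert('x')): buffer="xxgxhxy" (len 7), cursors c1@1 c2@4 c3@6, authorship 1..2.3.
After op 2 (add_cursor(7)): buffer="xxgxhxy" (len 7), cursors c1@1 c2@4 c3@6 c4@7, authorship 1..2.3.
After op 3 (insert('w')): buffer="xwxgxwhxwyw" (len 11), cursors c1@2 c2@6 c3@9 c4@11, authorship 11..22.33.4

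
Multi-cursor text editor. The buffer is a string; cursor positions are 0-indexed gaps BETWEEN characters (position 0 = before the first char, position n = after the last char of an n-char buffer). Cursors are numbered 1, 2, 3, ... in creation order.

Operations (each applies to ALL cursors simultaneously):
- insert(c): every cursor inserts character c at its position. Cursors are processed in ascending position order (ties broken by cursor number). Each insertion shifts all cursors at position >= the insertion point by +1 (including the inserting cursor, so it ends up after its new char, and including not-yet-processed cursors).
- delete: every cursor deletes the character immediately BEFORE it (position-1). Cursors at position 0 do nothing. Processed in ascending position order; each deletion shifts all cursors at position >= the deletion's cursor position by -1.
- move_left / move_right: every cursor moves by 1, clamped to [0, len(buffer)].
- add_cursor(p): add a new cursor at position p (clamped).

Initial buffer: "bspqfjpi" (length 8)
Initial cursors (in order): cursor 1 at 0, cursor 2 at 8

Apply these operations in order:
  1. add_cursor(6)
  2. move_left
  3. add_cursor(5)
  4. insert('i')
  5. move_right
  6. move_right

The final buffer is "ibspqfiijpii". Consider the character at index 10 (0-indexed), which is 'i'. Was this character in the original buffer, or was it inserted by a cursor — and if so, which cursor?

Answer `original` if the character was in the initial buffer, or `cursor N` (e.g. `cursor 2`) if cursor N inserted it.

After op 1 (add_cursor(6)): buffer="bspqfjpi" (len 8), cursors c1@0 c3@6 c2@8, authorship ........
After op 2 (move_left): buffer="bspqfjpi" (len 8), cursors c1@0 c3@5 c2@7, authorship ........
After op 3 (add_cursor(5)): buffer="bspqfjpi" (len 8), cursors c1@0 c3@5 c4@5 c2@7, authorship ........
After op 4 (insert('i')): buffer="ibspqfiijpii" (len 12), cursors c1@1 c3@8 c4@8 c2@11, authorship 1.....34..2.
After op 5 (move_right): buffer="ibspqfiijpii" (len 12), cursors c1@2 c3@9 c4@9 c2@12, authorship 1.....34..2.
After op 6 (move_right): buffer="ibspqfiijpii" (len 12), cursors c1@3 c3@10 c4@10 c2@12, authorship 1.....34..2.
Authorship (.=original, N=cursor N): 1 . . . . . 3 4 . . 2 .
Index 10: author = 2

Answer: cursor 2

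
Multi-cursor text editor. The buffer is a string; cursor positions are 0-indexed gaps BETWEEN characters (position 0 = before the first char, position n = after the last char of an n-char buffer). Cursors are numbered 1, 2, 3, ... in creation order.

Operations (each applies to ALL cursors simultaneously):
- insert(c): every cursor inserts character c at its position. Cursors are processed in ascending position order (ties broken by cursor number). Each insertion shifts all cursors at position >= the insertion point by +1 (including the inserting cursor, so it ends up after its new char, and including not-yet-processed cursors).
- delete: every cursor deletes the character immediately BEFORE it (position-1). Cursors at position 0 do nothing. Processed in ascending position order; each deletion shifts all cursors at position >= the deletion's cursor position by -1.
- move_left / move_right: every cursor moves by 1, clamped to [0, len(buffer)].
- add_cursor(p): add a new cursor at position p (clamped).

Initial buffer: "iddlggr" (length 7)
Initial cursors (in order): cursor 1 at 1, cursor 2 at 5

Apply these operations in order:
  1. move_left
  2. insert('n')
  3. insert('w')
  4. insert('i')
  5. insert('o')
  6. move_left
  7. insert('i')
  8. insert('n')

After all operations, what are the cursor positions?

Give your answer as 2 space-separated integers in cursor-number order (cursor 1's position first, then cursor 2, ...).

After op 1 (move_left): buffer="iddlggr" (len 7), cursors c1@0 c2@4, authorship .......
After op 2 (insert('n')): buffer="niddlnggr" (len 9), cursors c1@1 c2@6, authorship 1....2...
After op 3 (insert('w')): buffer="nwiddlnwggr" (len 11), cursors c1@2 c2@8, authorship 11....22...
After op 4 (insert('i')): buffer="nwiiddlnwiggr" (len 13), cursors c1@3 c2@10, authorship 111....222...
After op 5 (insert('o')): buffer="nwioiddlnwioggr" (len 15), cursors c1@4 c2@12, authorship 1111....2222...
After op 6 (move_left): buffer="nwioiddlnwioggr" (len 15), cursors c1@3 c2@11, authorship 1111....2222...
After op 7 (insert('i')): buffer="nwiioiddlnwiioggr" (len 17), cursors c1@4 c2@13, authorship 11111....22222...
After op 8 (insert('n')): buffer="nwiinoiddlnwiinoggr" (len 19), cursors c1@5 c2@15, authorship 111111....222222...

Answer: 5 15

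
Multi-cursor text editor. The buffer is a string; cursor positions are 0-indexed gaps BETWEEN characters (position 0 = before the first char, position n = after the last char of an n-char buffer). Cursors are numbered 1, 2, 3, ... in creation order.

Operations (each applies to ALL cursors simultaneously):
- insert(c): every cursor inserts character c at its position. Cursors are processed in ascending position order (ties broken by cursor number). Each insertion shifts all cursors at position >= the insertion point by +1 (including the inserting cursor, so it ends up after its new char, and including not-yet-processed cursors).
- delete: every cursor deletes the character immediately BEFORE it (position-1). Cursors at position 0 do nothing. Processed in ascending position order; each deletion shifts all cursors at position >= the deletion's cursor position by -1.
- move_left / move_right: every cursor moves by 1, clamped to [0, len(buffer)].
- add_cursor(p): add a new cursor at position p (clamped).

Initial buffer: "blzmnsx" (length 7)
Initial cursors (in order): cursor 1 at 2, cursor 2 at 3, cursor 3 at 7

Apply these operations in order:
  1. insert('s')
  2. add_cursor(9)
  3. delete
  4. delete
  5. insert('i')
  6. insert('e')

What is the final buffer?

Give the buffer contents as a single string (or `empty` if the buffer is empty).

Answer: biieemiiee

Derivation:
After op 1 (insert('s')): buffer="blszsmnsxs" (len 10), cursors c1@3 c2@5 c3@10, authorship ..1.2....3
After op 2 (add_cursor(9)): buffer="blszsmnsxs" (len 10), cursors c1@3 c2@5 c4@9 c3@10, authorship ..1.2....3
After op 3 (delete): buffer="blzmns" (len 6), cursors c1@2 c2@3 c3@6 c4@6, authorship ......
After op 4 (delete): buffer="bm" (len 2), cursors c1@1 c2@1 c3@2 c4@2, authorship ..
After op 5 (insert('i')): buffer="biimii" (len 6), cursors c1@3 c2@3 c3@6 c4@6, authorship .12.34
After op 6 (insert('e')): buffer="biieemiiee" (len 10), cursors c1@5 c2@5 c3@10 c4@10, authorship .1212.3434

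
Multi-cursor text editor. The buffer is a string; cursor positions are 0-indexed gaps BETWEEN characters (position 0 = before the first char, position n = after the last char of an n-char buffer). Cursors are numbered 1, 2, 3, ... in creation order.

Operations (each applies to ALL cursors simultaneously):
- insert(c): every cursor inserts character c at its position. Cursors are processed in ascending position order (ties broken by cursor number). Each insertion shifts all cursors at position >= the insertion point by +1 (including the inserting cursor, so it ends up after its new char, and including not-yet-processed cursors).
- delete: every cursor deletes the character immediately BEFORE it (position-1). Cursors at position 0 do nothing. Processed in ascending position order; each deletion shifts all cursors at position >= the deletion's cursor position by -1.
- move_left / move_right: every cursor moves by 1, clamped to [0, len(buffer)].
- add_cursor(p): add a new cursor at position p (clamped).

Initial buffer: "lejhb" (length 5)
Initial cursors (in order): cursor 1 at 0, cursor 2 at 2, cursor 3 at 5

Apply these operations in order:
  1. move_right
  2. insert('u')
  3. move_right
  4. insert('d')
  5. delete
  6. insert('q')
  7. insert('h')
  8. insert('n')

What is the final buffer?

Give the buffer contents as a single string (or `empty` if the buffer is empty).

After op 1 (move_right): buffer="lejhb" (len 5), cursors c1@1 c2@3 c3@5, authorship .....
After op 2 (insert('u')): buffer="luejuhbu" (len 8), cursors c1@2 c2@5 c3@8, authorship .1..2..3
After op 3 (move_right): buffer="luejuhbu" (len 8), cursors c1@3 c2@6 c3@8, authorship .1..2..3
After op 4 (insert('d')): buffer="luedjuhdbud" (len 11), cursors c1@4 c2@8 c3@11, authorship .1.1.2.2.33
After op 5 (delete): buffer="luejuhbu" (len 8), cursors c1@3 c2@6 c3@8, authorship .1..2..3
After op 6 (insert('q')): buffer="lueqjuhqbuq" (len 11), cursors c1@4 c2@8 c3@11, authorship .1.1.2.2.33
After op 7 (insert('h')): buffer="lueqhjuhqhbuqh" (len 14), cursors c1@5 c2@10 c3@14, authorship .1.11.2.22.333
After op 8 (insert('n')): buffer="lueqhnjuhqhnbuqhn" (len 17), cursors c1@6 c2@12 c3@17, authorship .1.111.2.222.3333

Answer: lueqhnjuhqhnbuqhn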